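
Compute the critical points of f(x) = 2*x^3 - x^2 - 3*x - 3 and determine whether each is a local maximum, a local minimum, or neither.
f'(x) = 6*x^2 - 2*x - 3

Solve f'(x) = 0:
  6*x^2 - 2*x - 3 = 0 has no rational roots; quadratic formula: x = (2 ± √76)/12.
  ⇒ x = 1/6 - sqrt(19)/6 ≈ -0.5598, 1/6 + sqrt(19)/6 ≈ 0.8931

f''(x) = 12*x - 2
Second-derivative test at each critical point:
  f''(-0.5598) = -8.7178 < 0 → local maximum
  f''(0.8931) = 8.7178 > 0 → local minimum

Critical points: x = 1/6 - sqrt(19)/6 ≈ -0.5598 (local maximum); x = 1/6 + sqrt(19)/6 ≈ 0.8931 (local minimum)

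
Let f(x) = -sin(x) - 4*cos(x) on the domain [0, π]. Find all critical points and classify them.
f'(x) = 4*sin(x) - cos(x)

Solve f'(x) = 0 on [0, π]:
  f'(x) = 0 ⇔ -cos(x) = -4*sin(x) ⇔ tan(x) = 1/4, i.e. x = arctan(1/4) + nπ; keep the solutions lying in [0, π].
  ⇒ x = atan(1/4) ≈ 0.2450

f''(x) = sin(x) + 4*cos(x)
Second-derivative test at each critical point:
  f''(0.2450) = 4.1231 > 0 → local minimum

Critical points: x = atan(1/4) ≈ 0.2450 (local minimum)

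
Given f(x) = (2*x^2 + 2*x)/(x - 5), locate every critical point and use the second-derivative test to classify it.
f'(x) = 2*(x^2 - 10*x - 5)/(x^2 - 10*x + 25)

Solve f'(x) = 0:
  f'(x) = 2*(x^2 - 10*x - 5)/(x - 5)^2; the denominator is positive wherever f is defined, so f'(x) = 0 ⇔ 2*x^2 - 20*x - 10 = 0.
  Factor: 2*x^2 - 20*x - 10 = 2*(x^2 - 10*x - 5); x^2 - 10*x - 5 = 0 has no rational roots; quadratic formula: x = (10 ± √120)/2.
  ⇒ x = 5 - sqrt(30) ≈ -0.4772, 5 + sqrt(30) ≈ 10.4772

f''(x) = 120/(x^3 - 15*x^2 + 75*x - 125)
Second-derivative test at each critical point:
  f''(-0.4772) = -0.7303 < 0 → local maximum
  f''(10.4772) = 0.7303 > 0 → local minimum

Critical points: x = 5 - sqrt(30) ≈ -0.4772 (local maximum); x = 5 + sqrt(30) ≈ 10.4772 (local minimum)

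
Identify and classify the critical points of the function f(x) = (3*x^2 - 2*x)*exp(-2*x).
f'(x) = 2*(-3*x^2 + 5*x - 1)*exp(-2*x)

Solve f'(x) = 0:
  f'(x) = (-6*x^2 + 10*x - 2)·exp(-2*x) and exp(-2*x) > 0 for every x, so f'(x) = 0 ⇔ -6*x^2 + 10*x - 2 = 0.
  Factor: -6*x^2 + 10*x - 2 = -2*(3*x^2 - 5*x + 1); 3*x^2 - 5*x + 1 = 0 has no rational roots; quadratic formula: x = (5 ± √13)/6.
  ⇒ x = 5/6 - sqrt(13)/6 ≈ 0.2324, sqrt(13)/6 + 5/6 ≈ 1.4343

f''(x) = 2*(6*x^2 - 16*x + 7)*exp(-2*x)
Second-derivative test at each critical point:
  f''(0.2324) = 4.5304 > 0 → local minimum
  f''(1.4343) = -0.4095 < 0 → local maximum

Critical points: x = 5/6 - sqrt(13)/6 ≈ 0.2324 (local minimum); x = sqrt(13)/6 + 5/6 ≈ 1.4343 (local maximum)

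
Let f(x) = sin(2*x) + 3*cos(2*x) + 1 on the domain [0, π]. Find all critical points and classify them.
f'(x) = -6*sin(2*x) + 2*cos(2*x)

Solve f'(x) = 0 on [0, π]:
  f'(x) = 0 ⇔ cos(2*x) = 3*sin(2*x) ⇔ tan(2*x) = 1/3, i.e. 2*x = arctan(1/3) + nπ; keep the solutions lying in [0, π].
  ⇒ x = atan(1/3)/2 ≈ 0.1609, atan(1/3)/2 + pi/2 ≈ 1.7317

f''(x) = -4*sin(2*x) - 12*cos(2*x)
Second-derivative test at each critical point:
  f''(0.1609) = -12.6491 < 0 → local maximum
  f''(1.7317) = 12.6491 > 0 → local minimum

Critical points: x = atan(1/3)/2 ≈ 0.1609 (local maximum); x = atan(1/3)/2 + pi/2 ≈ 1.7317 (local minimum)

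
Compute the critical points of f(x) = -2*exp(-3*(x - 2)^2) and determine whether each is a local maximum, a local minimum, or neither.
f'(x) = 12*(x - 2)*exp(-3*(x - 2)^2)

Solve f'(x) = 0:
  f'(x) = (12*x - 24)·exp(-3*(x - 2)^2) and exp(-3*(x - 2)^2) > 0 for every x, so f'(x) = 0 ⇔ 12*x - 24 = 0.
  Factor: 12*x - 24 = 12*(x - 2) = 0.
  ⇒ x = 2

f''(x) = 12*(1 - 6*(x - 2)^2)*exp(-3*(x - 2)^2)
Second-derivative test at each critical point:
  f''(2) = 12 > 0 → local minimum

Critical points: x = 2 (local minimum)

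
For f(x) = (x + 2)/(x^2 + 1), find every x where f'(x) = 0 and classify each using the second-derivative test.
f'(x) = (x^2 - 2*x*(x + 2) + 1)/(x^2 + 1)^2

Solve f'(x) = 0:
  f'(x) = -(x^2 + 4*x - 1)/(x^2 + 1)^2; the denominator is positive wherever f is defined, so f'(x) = 0 ⇔ -x^2 - 4*x + 1 = 0.
  x^2 + 4*x - 1 = 0 has no rational roots; quadratic formula: x = (-4 ± √20)/2.
  ⇒ x = -sqrt(5) - 2 ≈ -4.2361, -2 + sqrt(5) ≈ 0.2361

f''(x) = 2*(4*x^2*(x + 2) - (3*x + 2)*(x^2 + 1))/(x^2 + 1)^3
Second-derivative test at each critical point:
  f''(-4.2361) = 0.0125 > 0 → local minimum
  f''(0.2361) = -4.0125 < 0 → local maximum

Critical points: x = -sqrt(5) - 2 ≈ -4.2361 (local minimum); x = -2 + sqrt(5) ≈ 0.2361 (local maximum)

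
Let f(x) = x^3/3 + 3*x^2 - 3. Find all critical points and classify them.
f'(x) = x*(x + 6)

Solve f'(x) = 0:
  Factor: x^2 + 6*x = x*(x + 6) = 0.
  ⇒ x = -6, 0

f''(x) = 2*x + 6
Second-derivative test at each critical point:
  f''(-6) = -6 < 0 → local maximum
  f''(0) = 6 > 0 → local minimum

Critical points: x = -6 (local maximum); x = 0 (local minimum)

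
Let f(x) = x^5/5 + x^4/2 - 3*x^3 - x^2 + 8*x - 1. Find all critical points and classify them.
f'(x) = x^4 + 2*x^3 - 9*x^2 - 2*x + 8

Solve f'(x) = 0:
  Factor: x^4 + 2*x^3 - 9*x^2 - 2*x + 8 = (x - 2)*(x - 1)*(x + 1)*(x + 4) = 0.
  ⇒ x = -4, -1, 1, 2

f''(x) = 4*x^3 + 6*x^2 - 18*x - 2
Second-derivative test at each critical point:
  f''(-4) = -90 < 0 → local maximum
  f''(-1) = 18 > 0 → local minimum
  f''(1) = -10 < 0 → local maximum
  f''(2) = 18 > 0 → local minimum

Critical points: x = -4 (local maximum); x = -1 (local minimum); x = 1 (local maximum); x = 2 (local minimum)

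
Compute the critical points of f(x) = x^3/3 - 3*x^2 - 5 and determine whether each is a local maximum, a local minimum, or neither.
f'(x) = x*(x - 6)

Solve f'(x) = 0:
  Factor: x^2 - 6*x = x*(x - 6) = 0.
  ⇒ x = 0, 6

f''(x) = 2*x - 6
Second-derivative test at each critical point:
  f''(0) = -6 < 0 → local maximum
  f''(6) = 6 > 0 → local minimum

Critical points: x = 0 (local maximum); x = 6 (local minimum)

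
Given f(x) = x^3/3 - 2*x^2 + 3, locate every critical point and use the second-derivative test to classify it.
f'(x) = x*(x - 4)

Solve f'(x) = 0:
  Factor: x^2 - 4*x = x*(x - 4) = 0.
  ⇒ x = 0, 4

f''(x) = 2*x - 4
Second-derivative test at each critical point:
  f''(0) = -4 < 0 → local maximum
  f''(4) = 4 > 0 → local minimum

Critical points: x = 0 (local maximum); x = 4 (local minimum)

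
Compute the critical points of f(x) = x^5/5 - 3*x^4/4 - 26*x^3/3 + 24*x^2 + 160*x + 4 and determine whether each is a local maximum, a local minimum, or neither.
f'(x) = x^4 - 3*x^3 - 26*x^2 + 48*x + 160

Solve f'(x) = 0:
  Factor: x^4 - 3*x^3 - 26*x^2 + 48*x + 160 = (x - 5)*(x - 4)*(x + 2)*(x + 4) = 0.
  ⇒ x = -4, -2, 4, 5

f''(x) = 4*x^3 - 9*x^2 - 52*x + 48
Second-derivative test at each critical point:
  f''(-4) = -144 < 0 → local maximum
  f''(-2) = 84 > 0 → local minimum
  f''(4) = -48 < 0 → local maximum
  f''(5) = 63 > 0 → local minimum

Critical points: x = -4 (local maximum); x = -2 (local minimum); x = 4 (local maximum); x = 5 (local minimum)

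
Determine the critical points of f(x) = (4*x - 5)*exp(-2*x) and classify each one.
f'(x) = 2*(7 - 4*x)*exp(-2*x)

Solve f'(x) = 0:
  f'(x) = (14 - 8*x)·exp(-2*x) and exp(-2*x) > 0 for every x, so f'(x) = 0 ⇔ 14 - 8*x = 0.
  Factor: 14 - 8*x = -2*(4*x - 7) = 0.
  ⇒ x = 7/4

f''(x) = 4*(4*x - 9)*exp(-2*x)
Second-derivative test at each critical point:
  f''(7/4) = -0.2416 < 0 → local maximum

Critical points: x = 7/4 (local maximum)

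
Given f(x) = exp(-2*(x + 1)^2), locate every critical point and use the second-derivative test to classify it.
f'(x) = 4*(-x - 1)*exp(-2*(x + 1)^2)

Solve f'(x) = 0:
  f'(x) = (-4*x - 4)·exp(-2*(x + 1)^2) and exp(-2*(x + 1)^2) > 0 for every x, so f'(x) = 0 ⇔ -4*x - 4 = 0.
  Factor: -4*x - 4 = -4*(x + 1) = 0.
  ⇒ x = -1

f''(x) = 4*(4*(x + 1)^2 - 1)*exp(-2*(x + 1)^2)
Second-derivative test at each critical point:
  f''(-1) = -4 < 0 → local maximum

Critical points: x = -1 (local maximum)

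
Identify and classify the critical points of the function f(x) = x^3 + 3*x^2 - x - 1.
f'(x) = 3*x^2 + 6*x - 1

Solve f'(x) = 0:
  3*x^2 + 6*x - 1 = 0 has no rational roots; quadratic formula: x = (-6 ± √48)/6.
  ⇒ x = -2*sqrt(3)/3 - 1 ≈ -2.1547, -1 + 2*sqrt(3)/3 ≈ 0.1547

f''(x) = 6*x + 6
Second-derivative test at each critical point:
  f''(-2.1547) = -6.9282 < 0 → local maximum
  f''(0.1547) = 6.9282 > 0 → local minimum

Critical points: x = -2*sqrt(3)/3 - 1 ≈ -2.1547 (local maximum); x = -1 + 2*sqrt(3)/3 ≈ 0.1547 (local minimum)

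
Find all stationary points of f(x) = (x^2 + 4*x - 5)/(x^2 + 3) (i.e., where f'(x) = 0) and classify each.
f'(x) = 4*(-x^2 + 4*x + 3)/(x^4 + 6*x^2 + 9)

Solve f'(x) = 0:
  f'(x) = -4*(x^2 - 4*x - 3)/(x^2 + 3)^2; the denominator is positive wherever f is defined, so f'(x) = 0 ⇔ -4*x^2 + 16*x + 12 = 0.
  Factor: -4*x^2 + 16*x + 12 = -4*(x^2 - 4*x - 3); x^2 - 4*x - 3 = 0 has no rational roots; quadratic formula: x = (4 ± √28)/2.
  ⇒ x = 2 - sqrt(7) ≈ -0.6458, 2 + sqrt(7) ≈ 4.6458

f''(x) = 8*(x^3 - 6*x^2 - 9*x + 6)/(x^6 + 9*x^4 + 27*x^2 + 27)
Second-derivative test at each critical point:
  f''(-0.6458) = 1.8128 > 0 → local minimum
  f''(4.6458) = -0.0350 < 0 → local maximum

Critical points: x = 2 - sqrt(7) ≈ -0.6458 (local minimum); x = 2 + sqrt(7) ≈ 4.6458 (local maximum)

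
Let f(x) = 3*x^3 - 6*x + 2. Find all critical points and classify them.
f'(x) = 9*x^2 - 6

Solve f'(x) = 0:
  Factor: 9*x^2 - 6 = 3*(3*x^2 - 2); 3*x^2 - 2 = 0 has no rational roots; quadratic formula: x = (0 ± √24)/6.
  ⇒ x = -sqrt(6)/3 ≈ -0.8165, sqrt(6)/3 ≈ 0.8165

f''(x) = 18*x
Second-derivative test at each critical point:
  f''(-0.8165) = -14.6969 < 0 → local maximum
  f''(0.8165) = 14.6969 > 0 → local minimum

Critical points: x = -sqrt(6)/3 ≈ -0.8165 (local maximum); x = sqrt(6)/3 ≈ 0.8165 (local minimum)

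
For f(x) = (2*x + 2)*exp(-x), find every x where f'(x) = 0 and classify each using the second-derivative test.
f'(x) = -2*x*exp(-x)

Solve f'(x) = 0:
  f'(x) = (-2*x)·exp(-x) and exp(-x) > 0 for every x, so f'(x) = 0 ⇔ -2*x = 0.
  -2*x = 0.
  ⇒ x = 0

f''(x) = 2*(x - 1)*exp(-x)
Second-derivative test at each critical point:
  f''(0) = -2 < 0 → local maximum

Critical points: x = 0 (local maximum)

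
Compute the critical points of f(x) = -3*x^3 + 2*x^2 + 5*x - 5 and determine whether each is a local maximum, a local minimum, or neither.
f'(x) = -9*x^2 + 4*x + 5

Solve f'(x) = 0:
  Factor: -9*x^2 + 4*x + 5 = -(x - 1)*(9*x + 5) = 0.
  ⇒ x = -5/9, 1

f''(x) = 4 - 18*x
Second-derivative test at each critical point:
  f''(-5/9) = 14 > 0 → local minimum
  f''(1) = -14 < 0 → local maximum

Critical points: x = -5/9 (local minimum); x = 1 (local maximum)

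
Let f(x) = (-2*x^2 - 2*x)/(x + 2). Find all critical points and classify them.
f'(x) = 2*(-x^2 - 4*x - 2)/(x^2 + 4*x + 4)

Solve f'(x) = 0:
  f'(x) = -2*(x^2 + 4*x + 2)/(x + 2)^2; the denominator is positive wherever f is defined, so f'(x) = 0 ⇔ -2*x^2 - 8*x - 4 = 0.
  Factor: -2*x^2 - 8*x - 4 = -2*(x^2 + 4*x + 2); x^2 + 4*x + 2 = 0 has no rational roots; quadratic formula: x = (-4 ± √8)/2.
  ⇒ x = -2 - sqrt(2) ≈ -3.4142, -2 + sqrt(2) ≈ -0.5858

f''(x) = -8/(x^3 + 6*x^2 + 12*x + 8)
Second-derivative test at each critical point:
  f''(-3.4142) = 2.8284 > 0 → local minimum
  f''(-0.5858) = -2.8284 < 0 → local maximum

Critical points: x = -2 - sqrt(2) ≈ -3.4142 (local minimum); x = -2 + sqrt(2) ≈ -0.5858 (local maximum)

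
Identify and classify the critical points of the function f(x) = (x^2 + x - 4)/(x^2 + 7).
f'(x) = (-x^2 + 22*x + 7)/(x^4 + 14*x^2 + 49)

Solve f'(x) = 0:
  f'(x) = -(x^2 - 22*x - 7)/(x^2 + 7)^2; the denominator is positive wherever f is defined, so f'(x) = 0 ⇔ -x^2 + 22*x + 7 = 0.
  x^2 - 22*x - 7 = 0 has no rational roots; quadratic formula: x = (22 ± √512)/2.
  ⇒ x = 11 - 8*sqrt(2) ≈ -0.3137, 11 + 8*sqrt(2) ≈ 22.3137

f''(x) = 2*(x^3 - 33*x^2 - 21*x + 77)/(x^6 + 21*x^4 + 147*x^2 + 343)
Second-derivative test at each critical point:
  f''(-0.3137) = 0.4491 > 0 → local minimum
  f''(22.3137) = -8.876e-05 < 0 → local maximum

Critical points: x = 11 - 8*sqrt(2) ≈ -0.3137 (local minimum); x = 11 + 8*sqrt(2) ≈ 22.3137 (local maximum)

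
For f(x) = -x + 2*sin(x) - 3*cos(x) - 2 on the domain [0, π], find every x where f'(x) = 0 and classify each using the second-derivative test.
f'(x) = 3*sin(x) + 2*cos(x) - 1

Solve f'(x) = 0 on [0, π]:
  f'(x) = 0 ⇔ 3*sin(x) + 2*cos(x) = 1. Write the left side as R·cos(x + φ) with R = √(2² + (-3)²) = sqrt(13), cos φ = 2*sqrt(13)/13, sin φ = -3*sqrt(13)/13; then cos(x + φ) = sqrt(13)/13. Solve for x and keep the solutions lying in [0, π].
  ⇒ x = atan((3 + 4*sqrt(3))/(2 - 6*sqrt(3))) + pi ≈ 2.2726

f''(x) = -2*sin(x) + 3*cos(x)
Second-derivative test at each critical point:
  f''(2.2726) = -3.4641 < 0 → local maximum

Critical points: x = atan((3 + 4*sqrt(3))/(2 - 6*sqrt(3))) + pi ≈ 2.2726 (local maximum)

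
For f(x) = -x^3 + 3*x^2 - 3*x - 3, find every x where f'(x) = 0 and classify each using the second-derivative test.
f'(x) = -3*x^2 + 6*x - 3

Solve f'(x) = 0:
  Factor: -3*x^2 + 6*x - 3 = -3*(x - 1)^2 = 0.
  ⇒ x = 1

f''(x) = 6 - 6*x
Second-derivative test at each critical point:
  f''(1) = 0, so the second-derivative test is inconclusive; use the first-derivative test: f'(3/4) = -0.1875, f'(5/4) = -0.1875 — f' is negative on both sides (no sign change) → neither a local maximum nor a local minimum

Critical points: x = 1 (neither)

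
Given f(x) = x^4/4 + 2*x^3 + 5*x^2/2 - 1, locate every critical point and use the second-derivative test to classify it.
f'(x) = x*(x^2 + 6*x + 5)

Solve f'(x) = 0:
  Factor: x^3 + 6*x^2 + 5*x = x*(x + 1)*(x + 5) = 0.
  ⇒ x = -5, -1, 0

f''(x) = 3*x^2 + 12*x + 5
Second-derivative test at each critical point:
  f''(-5) = 20 > 0 → local minimum
  f''(-1) = -4 < 0 → local maximum
  f''(0) = 5 > 0 → local minimum

Critical points: x = -5 (local minimum); x = -1 (local maximum); x = 0 (local minimum)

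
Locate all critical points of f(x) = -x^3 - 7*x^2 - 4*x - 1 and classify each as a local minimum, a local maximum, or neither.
f'(x) = -3*x^2 - 14*x - 4

Solve f'(x) = 0:
  3*x^2 + 14*x + 4 = 0 has no rational roots; quadratic formula: x = (-14 ± √148)/6.
  ⇒ x = -7/3 - sqrt(37)/3 ≈ -4.3609, -7/3 + sqrt(37)/3 ≈ -0.3057

f''(x) = -6*x - 14
Second-derivative test at each critical point:
  f''(-4.3609) = 12.1655 > 0 → local minimum
  f''(-0.3057) = -12.1655 < 0 → local maximum

Critical points: x = -7/3 - sqrt(37)/3 ≈ -4.3609 (local minimum); x = -7/3 + sqrt(37)/3 ≈ -0.3057 (local maximum)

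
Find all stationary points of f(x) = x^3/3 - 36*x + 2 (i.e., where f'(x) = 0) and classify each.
f'(x) = x^2 - 36

Solve f'(x) = 0:
  Factor: x^2 - 36 = (x - 6)*(x + 6) = 0.
  ⇒ x = -6, 6

f''(x) = 2*x
Second-derivative test at each critical point:
  f''(-6) = -12 < 0 → local maximum
  f''(6) = 12 > 0 → local minimum

Critical points: x = -6 (local maximum); x = 6 (local minimum)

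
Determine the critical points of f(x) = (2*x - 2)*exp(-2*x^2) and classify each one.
f'(x) = 2*(-4*x*(x - 1) + 1)*exp(-2*x^2)

Solve f'(x) = 0:
  f'(x) = (-8*x^2 + 8*x + 2)·exp(-2*x^2) and exp(-2*x^2) > 0 for every x, so f'(x) = 0 ⇔ -8*x^2 + 8*x + 2 = 0.
  Factor: -8*x^2 + 8*x + 2 = -2*(4*x^2 - 4*x - 1); 4*x^2 - 4*x - 1 = 0 has no rational roots; quadratic formula: x = (4 ± √32)/8.
  ⇒ x = 1/2 - sqrt(2)/2 ≈ -0.2071, 1/2 + sqrt(2)/2 ≈ 1.2071

f''(x) = 8*(4*x^2*(x - 1) - 3*x + 1)*exp(-2*x^2)
Second-derivative test at each critical point:
  f''(-0.2071) = 10.3836 > 0 → local minimum
  f''(1.2071) = -0.6137 < 0 → local maximum

Critical points: x = 1/2 - sqrt(2)/2 ≈ -0.2071 (local minimum); x = 1/2 + sqrt(2)/2 ≈ 1.2071 (local maximum)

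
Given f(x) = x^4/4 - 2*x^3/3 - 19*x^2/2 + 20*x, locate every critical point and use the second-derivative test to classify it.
f'(x) = x^3 - 2*x^2 - 19*x + 20

Solve f'(x) = 0:
  Factor: x^3 - 2*x^2 - 19*x + 20 = (x - 5)*(x - 1)*(x + 4) = 0.
  ⇒ x = -4, 1, 5

f''(x) = 3*x^2 - 4*x - 19
Second-derivative test at each critical point:
  f''(-4) = 45 > 0 → local minimum
  f''(1) = -20 < 0 → local maximum
  f''(5) = 36 > 0 → local minimum

Critical points: x = -4 (local minimum); x = 1 (local maximum); x = 5 (local minimum)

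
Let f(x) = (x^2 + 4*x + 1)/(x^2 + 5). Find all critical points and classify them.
f'(x) = 4*(-x^2 + 2*x + 5)/(x^4 + 10*x^2 + 25)

Solve f'(x) = 0:
  f'(x) = -4*(x^2 - 2*x - 5)/(x^2 + 5)^2; the denominator is positive wherever f is defined, so f'(x) = 0 ⇔ -4*x^2 + 8*x + 20 = 0.
  Factor: -4*x^2 + 8*x + 20 = -4*(x^2 - 2*x - 5); x^2 - 2*x - 5 = 0 has no rational roots; quadratic formula: x = (2 ± √24)/2.
  ⇒ x = 1 - sqrt(6) ≈ -1.4495, 1 + sqrt(6) ≈ 3.4495

f''(x) = 8*(x^3 - 3*x^2 - 15*x + 5)/(x^6 + 15*x^4 + 75*x^2 + 125)
Second-derivative test at each critical point:
  f''(-1.4495) = 0.3886 > 0 → local minimum
  f''(3.4495) = -0.0686 < 0 → local maximum

Critical points: x = 1 - sqrt(6) ≈ -1.4495 (local minimum); x = 1 + sqrt(6) ≈ 3.4495 (local maximum)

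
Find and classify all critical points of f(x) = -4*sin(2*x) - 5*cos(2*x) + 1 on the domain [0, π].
f'(x) = 10*sin(2*x) - 8*cos(2*x)

Solve f'(x) = 0 on [0, π]:
  f'(x) = 0 ⇔ -4*cos(2*x) = -5*sin(2*x) ⇔ tan(2*x) = 4/5, i.e. 2*x = arctan(4/5) + nπ; keep the solutions lying in [0, π].
  ⇒ x = atan(4/5)/2 ≈ 0.3374, atan(4/5)/2 + pi/2 ≈ 1.9082

f''(x) = 16*sin(2*x) + 20*cos(2*x)
Second-derivative test at each critical point:
  f''(0.3374) = 25.6125 > 0 → local minimum
  f''(1.9082) = -25.6125 < 0 → local maximum

Critical points: x = atan(4/5)/2 ≈ 0.3374 (local minimum); x = atan(4/5)/2 + pi/2 ≈ 1.9082 (local maximum)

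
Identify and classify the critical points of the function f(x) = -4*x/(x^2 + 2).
f'(x) = 4*(x^2 - 2)/(x^2 + 2)^2

Solve f'(x) = 0:
  f'(x) = 4*(x^2 - 2)/(x^2 + 2)^2; the denominator is positive wherever f is defined, so f'(x) = 0 ⇔ 4*x^2 - 8 = 0.
  Factor: 4*x^2 - 8 = 4*(x^2 - 2); x^2 - 2 = 0 has no rational roots; quadratic formula: x = (0 ± √8)/2.
  ⇒ x = -sqrt(2) ≈ -1.4142, sqrt(2) ≈ 1.4142

f''(x) = 8*x*(6 - x^2)/(x^2 + 2)^3
Second-derivative test at each critical point:
  f''(-1.4142) = -0.7071 < 0 → local maximum
  f''(1.4142) = 0.7071 > 0 → local minimum

Critical points: x = -sqrt(2) ≈ -1.4142 (local maximum); x = sqrt(2) ≈ 1.4142 (local minimum)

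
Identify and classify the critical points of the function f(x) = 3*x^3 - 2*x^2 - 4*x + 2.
f'(x) = 9*x^2 - 4*x - 4

Solve f'(x) = 0:
  9*x^2 - 4*x - 4 = 0 has no rational roots; quadratic formula: x = (4 ± √160)/18.
  ⇒ x = 2/9 - 2*sqrt(10)/9 ≈ -0.4805, 2/9 + 2*sqrt(10)/9 ≈ 0.9250

f''(x) = 18*x - 4
Second-derivative test at each critical point:
  f''(-0.4805) = -12.6491 < 0 → local maximum
  f''(0.9250) = 12.6491 > 0 → local minimum

Critical points: x = 2/9 - 2*sqrt(10)/9 ≈ -0.4805 (local maximum); x = 2/9 + 2*sqrt(10)/9 ≈ 0.9250 (local minimum)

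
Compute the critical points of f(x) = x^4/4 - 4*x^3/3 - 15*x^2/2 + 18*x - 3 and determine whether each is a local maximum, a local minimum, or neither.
f'(x) = x^3 - 4*x^2 - 15*x + 18

Solve f'(x) = 0:
  Factor: x^3 - 4*x^2 - 15*x + 18 = (x - 6)*(x - 1)*(x + 3) = 0.
  ⇒ x = -3, 1, 6

f''(x) = 3*x^2 - 8*x - 15
Second-derivative test at each critical point:
  f''(-3) = 36 > 0 → local minimum
  f''(1) = -20 < 0 → local maximum
  f''(6) = 45 > 0 → local minimum

Critical points: x = -3 (local minimum); x = 1 (local maximum); x = 6 (local minimum)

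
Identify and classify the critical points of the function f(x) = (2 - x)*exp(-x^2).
f'(x) = (2*x*(x - 2) - 1)*exp(-x^2)

Solve f'(x) = 0:
  f'(x) = (2*x^2 - 4*x - 1)·exp(-x^2) and exp(-x^2) > 0 for every x, so f'(x) = 0 ⇔ 2*x^2 - 4*x - 1 = 0.
  2*x^2 - 4*x - 1 = 0 has no rational roots; quadratic formula: x = (4 ± √24)/4.
  ⇒ x = 1 - sqrt(6)/2 ≈ -0.2247, 1 + sqrt(6)/2 ≈ 2.2247

f''(x) = 2*(2*x^2*(2 - x) + 3*x - 2)*exp(-x^2)
Second-derivative test at each critical point:
  f''(-0.2247) = -4.6577 < 0 → local maximum
  f''(2.2247) = 0.0347 > 0 → local minimum

Critical points: x = 1 - sqrt(6)/2 ≈ -0.2247 (local maximum); x = 1 + sqrt(6)/2 ≈ 2.2247 (local minimum)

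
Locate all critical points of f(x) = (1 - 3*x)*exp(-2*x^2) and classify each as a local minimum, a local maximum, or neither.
f'(x) = (4*x*(3*x - 1) - 3)*exp(-2*x^2)

Solve f'(x) = 0:
  f'(x) = (12*x^2 - 4*x - 3)·exp(-2*x^2) and exp(-2*x^2) > 0 for every x, so f'(x) = 0 ⇔ 12*x^2 - 4*x - 3 = 0.
  12*x^2 - 4*x - 3 = 0 has no rational roots; quadratic formula: x = (4 ± √160)/24.
  ⇒ x = 1/6 - sqrt(10)/6 ≈ -0.3604, 1/6 + sqrt(10)/6 ≈ 0.6937

f''(x) = 4*(4*x^2*(1 - 3*x) + 9*x - 1)*exp(-2*x^2)
Second-derivative test at each critical point:
  f''(-0.3604) = -9.7556 < 0 → local maximum
  f''(0.6937) = 4.8313 > 0 → local minimum

Critical points: x = 1/6 - sqrt(10)/6 ≈ -0.3604 (local maximum); x = 1/6 + sqrt(10)/6 ≈ 0.6937 (local minimum)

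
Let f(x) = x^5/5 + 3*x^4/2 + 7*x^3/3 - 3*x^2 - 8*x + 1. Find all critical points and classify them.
f'(x) = x^4 + 6*x^3 + 7*x^2 - 6*x - 8

Solve f'(x) = 0:
  Factor: x^4 + 6*x^3 + 7*x^2 - 6*x - 8 = (x - 1)*(x + 1)*(x + 2)*(x + 4) = 0.
  ⇒ x = -4, -2, -1, 1

f''(x) = 4*x^3 + 18*x^2 + 14*x - 6
Second-derivative test at each critical point:
  f''(-4) = -30 < 0 → local maximum
  f''(-2) = 6 > 0 → local minimum
  f''(-1) = -6 < 0 → local maximum
  f''(1) = 30 > 0 → local minimum

Critical points: x = -4 (local maximum); x = -2 (local minimum); x = -1 (local maximum); x = 1 (local minimum)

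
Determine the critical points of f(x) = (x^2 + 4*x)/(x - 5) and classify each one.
f'(x) = (x^2 - 10*x - 20)/(x^2 - 10*x + 25)

Solve f'(x) = 0:
  f'(x) = (x^2 - 10*x - 20)/(x - 5)^2; the denominator is positive wherever f is defined, so f'(x) = 0 ⇔ x^2 - 10*x - 20 = 0.
  x^2 - 10*x - 20 = 0 has no rational roots; quadratic formula: x = (10 ± √180)/2.
  ⇒ x = 5 - 3*sqrt(5) ≈ -1.7082, 5 + 3*sqrt(5) ≈ 11.7082

f''(x) = 90/(x^3 - 15*x^2 + 75*x - 125)
Second-derivative test at each critical point:
  f''(-1.7082) = -0.2981 < 0 → local maximum
  f''(11.7082) = 0.2981 > 0 → local minimum

Critical points: x = 5 - 3*sqrt(5) ≈ -1.7082 (local maximum); x = 5 + 3*sqrt(5) ≈ 11.7082 (local minimum)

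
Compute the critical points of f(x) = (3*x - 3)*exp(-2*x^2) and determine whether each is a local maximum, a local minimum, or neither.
f'(x) = 3*(-4*x*(x - 1) + 1)*exp(-2*x^2)

Solve f'(x) = 0:
  f'(x) = (-12*x^2 + 12*x + 3)·exp(-2*x^2) and exp(-2*x^2) > 0 for every x, so f'(x) = 0 ⇔ -12*x^2 + 12*x + 3 = 0.
  Factor: -12*x^2 + 12*x + 3 = -3*(4*x^2 - 4*x - 1); 4*x^2 - 4*x - 1 = 0 has no rational roots; quadratic formula: x = (4 ± √32)/8.
  ⇒ x = 1/2 - sqrt(2)/2 ≈ -0.2071, 1/2 + sqrt(2)/2 ≈ 1.2071

f''(x) = 12*(4*x^2*(x - 1) - 3*x + 1)*exp(-2*x^2)
Second-derivative test at each critical point:
  f''(-0.2071) = 15.5754 > 0 → local minimum
  f''(1.2071) = -0.9206 < 0 → local maximum

Critical points: x = 1/2 - sqrt(2)/2 ≈ -0.2071 (local minimum); x = 1/2 + sqrt(2)/2 ≈ 1.2071 (local maximum)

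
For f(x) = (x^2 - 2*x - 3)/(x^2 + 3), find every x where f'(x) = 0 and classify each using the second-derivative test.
f'(x) = 2*(x^2 + 6*x - 3)/(x^4 + 6*x^2 + 9)

Solve f'(x) = 0:
  f'(x) = 2*(x^2 + 6*x - 3)/(x^2 + 3)^2; the denominator is positive wherever f is defined, so f'(x) = 0 ⇔ 2*x^2 + 12*x - 6 = 0.
  Factor: 2*x^2 + 12*x - 6 = 2*(x^2 + 6*x - 3); x^2 + 6*x - 3 = 0 has no rational roots; quadratic formula: x = (-6 ± √48)/2.
  ⇒ x = -2*sqrt(3) - 3 ≈ -6.4641, -3 + 2*sqrt(3) ≈ 0.4641

f''(x) = 4*(-x^3 - 9*x^2 + 9*x + 9)/(x^6 + 9*x^4 + 27*x^2 + 27)
Second-derivative test at each critical point:
  f''(-6.4641) = -0.0069 < 0 → local maximum
  f''(0.4641) = 1.3402 > 0 → local minimum

Critical points: x = -2*sqrt(3) - 3 ≈ -6.4641 (local maximum); x = -3 + 2*sqrt(3) ≈ 0.4641 (local minimum)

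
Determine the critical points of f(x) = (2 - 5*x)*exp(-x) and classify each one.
f'(x) = (5*x - 7)*exp(-x)

Solve f'(x) = 0:
  f'(x) = (5*x - 7)·exp(-x) and exp(-x) > 0 for every x, so f'(x) = 0 ⇔ 5*x - 7 = 0.
  5*x - 7 = 0.
  ⇒ x = 7/5

f''(x) = (12 - 5*x)*exp(-x)
Second-derivative test at each critical point:
  f''(7/5) = 1.2330 > 0 → local minimum

Critical points: x = 7/5 (local minimum)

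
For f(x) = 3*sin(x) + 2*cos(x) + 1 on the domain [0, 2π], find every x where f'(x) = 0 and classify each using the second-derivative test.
f'(x) = -2*sin(x) + 3*cos(x)

Solve f'(x) = 0 on [0, 2π]:
  f'(x) = 0 ⇔ 3*cos(x) = 2*sin(x) ⇔ tan(x) = 3/2, i.e. x = arctan(3/2) + nπ; keep the solutions lying in [0, 2π].
  ⇒ x = atan(3/2) ≈ 0.9828, atan(3/2) + pi ≈ 4.1244

f''(x) = -3*sin(x) - 2*cos(x)
Second-derivative test at each critical point:
  f''(0.9828) = -3.6056 < 0 → local maximum
  f''(4.1244) = 3.6056 > 0 → local minimum

Critical points: x = atan(3/2) ≈ 0.9828 (local maximum); x = atan(3/2) + pi ≈ 4.1244 (local minimum)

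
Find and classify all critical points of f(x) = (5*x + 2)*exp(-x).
f'(x) = (3 - 5*x)*exp(-x)

Solve f'(x) = 0:
  f'(x) = (3 - 5*x)·exp(-x) and exp(-x) > 0 for every x, so f'(x) = 0 ⇔ 3 - 5*x = 0.
  3 - 5*x = 0.
  ⇒ x = 3/5

f''(x) = (5*x - 8)*exp(-x)
Second-derivative test at each critical point:
  f''(3/5) = -2.7441 < 0 → local maximum

Critical points: x = 3/5 (local maximum)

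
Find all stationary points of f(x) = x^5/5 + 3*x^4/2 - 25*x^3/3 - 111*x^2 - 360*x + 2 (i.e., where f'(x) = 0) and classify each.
f'(x) = x^4 + 6*x^3 - 25*x^2 - 222*x - 360

Solve f'(x) = 0:
  Factor: x^4 + 6*x^3 - 25*x^2 - 222*x - 360 = (x - 6)*(x + 3)*(x + 4)*(x + 5) = 0.
  ⇒ x = -5, -4, -3, 6

f''(x) = 4*x^3 + 18*x^2 - 50*x - 222
Second-derivative test at each critical point:
  f''(-5) = -22 < 0 → local maximum
  f''(-4) = 10 > 0 → local minimum
  f''(-3) = -18 < 0 → local maximum
  f''(6) = 990 > 0 → local minimum

Critical points: x = -5 (local maximum); x = -4 (local minimum); x = -3 (local maximum); x = 6 (local minimum)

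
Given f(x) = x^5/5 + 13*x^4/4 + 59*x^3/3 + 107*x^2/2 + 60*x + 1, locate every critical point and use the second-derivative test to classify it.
f'(x) = x^4 + 13*x^3 + 59*x^2 + 107*x + 60

Solve f'(x) = 0:
  Factor: x^4 + 13*x^3 + 59*x^2 + 107*x + 60 = (x + 1)*(x + 3)*(x + 4)*(x + 5) = 0.
  ⇒ x = -5, -4, -3, -1

f''(x) = 4*x^3 + 39*x^2 + 118*x + 107
Second-derivative test at each critical point:
  f''(-5) = -8 < 0 → local maximum
  f''(-4) = 3 > 0 → local minimum
  f''(-3) = -4 < 0 → local maximum
  f''(-1) = 24 > 0 → local minimum

Critical points: x = -5 (local maximum); x = -4 (local minimum); x = -3 (local maximum); x = -1 (local minimum)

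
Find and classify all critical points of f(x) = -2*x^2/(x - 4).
f'(x) = 2*x*(8 - x)/(x - 4)^2

Solve f'(x) = 0:
  f'(x) = -2*x*(x - 8)/(x - 4)^2; the denominator is positive wherever f is defined, so f'(x) = 0 ⇔ -2*x^2 + 16*x = 0.
  Factor: -2*x^2 + 16*x = -2*x*(x - 8) = 0.
  ⇒ x = 0, 8

f''(x) = -64/(x^3 - 12*x^2 + 48*x - 64)
Second-derivative test at each critical point:
  f''(0) = 1 > 0 → local minimum
  f''(8) = -1 < 0 → local maximum

Critical points: x = 0 (local minimum); x = 8 (local maximum)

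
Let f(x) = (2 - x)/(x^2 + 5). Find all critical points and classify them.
f'(x) = (-x^2 + 2*x*(x - 2) - 5)/(x^2 + 5)^2

Solve f'(x) = 0:
  f'(x) = (x - 5)*(x + 1)/(x^2 + 5)^2; the denominator is positive wherever f is defined, so f'(x) = 0 ⇔ x^2 - 4*x - 5 = 0.
  Factor: x^2 - 4*x - 5 = (x - 5)*(x + 1) = 0.
  ⇒ x = -1, 5

f''(x) = 2*(4*x^2*(2 - x) + (3*x - 2)*(x^2 + 5))/(x^2 + 5)^3
Second-derivative test at each critical point:
  f''(-1) = -1/6 < 0 → local maximum
  f''(5) = 1/150 > 0 → local minimum

Critical points: x = -1 (local maximum); x = 5 (local minimum)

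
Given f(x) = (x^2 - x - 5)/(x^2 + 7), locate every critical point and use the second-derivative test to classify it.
f'(x) = (x^2 + 24*x - 7)/(x^4 + 14*x^2 + 49)

Solve f'(x) = 0:
  f'(x) = (x^2 + 24*x - 7)/(x^2 + 7)^2; the denominator is positive wherever f is defined, so f'(x) = 0 ⇔ x^2 + 24*x - 7 = 0.
  x^2 + 24*x - 7 = 0 has no rational roots; quadratic formula: x = (-24 ± √604)/2.
  ⇒ x = -sqrt(151) - 12 ≈ -24.2882, -12 + sqrt(151) ≈ 0.2882

f''(x) = 2*(-x^3 - 36*x^2 + 21*x + 84)/(x^6 + 21*x^4 + 147*x^2 + 343)
Second-derivative test at each critical point:
  f''(-24.2882) = -6.897e-05 < 0 → local maximum
  f''(0.2882) = 0.4899 > 0 → local minimum

Critical points: x = -sqrt(151) - 12 ≈ -24.2882 (local maximum); x = -12 + sqrt(151) ≈ 0.2882 (local minimum)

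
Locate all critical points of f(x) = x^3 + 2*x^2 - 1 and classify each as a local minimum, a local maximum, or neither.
f'(x) = x*(3*x + 4)

Solve f'(x) = 0:
  Factor: 3*x^2 + 4*x = x*(3*x + 4) = 0.
  ⇒ x = -4/3, 0

f''(x) = 6*x + 4
Second-derivative test at each critical point:
  f''(-4/3) = -4 < 0 → local maximum
  f''(0) = 4 > 0 → local minimum

Critical points: x = -4/3 (local maximum); x = 0 (local minimum)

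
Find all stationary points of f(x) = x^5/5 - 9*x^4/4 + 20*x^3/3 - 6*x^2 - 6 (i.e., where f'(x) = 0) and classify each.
f'(x) = x*(x^3 - 9*x^2 + 20*x - 12)

Solve f'(x) = 0:
  Factor: x^4 - 9*x^3 + 20*x^2 - 12*x = x*(x - 6)*(x - 2)*(x - 1) = 0.
  ⇒ x = 0, 1, 2, 6

f''(x) = 4*x^3 - 27*x^2 + 40*x - 12
Second-derivative test at each critical point:
  f''(0) = -12 < 0 → local maximum
  f''(1) = 5 > 0 → local minimum
  f''(2) = -8 < 0 → local maximum
  f''(6) = 120 > 0 → local minimum

Critical points: x = 0 (local maximum); x = 1 (local minimum); x = 2 (local maximum); x = 6 (local minimum)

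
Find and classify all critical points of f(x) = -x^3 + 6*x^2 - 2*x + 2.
f'(x) = -3*x^2 + 12*x - 2

Solve f'(x) = 0:
  3*x^2 - 12*x + 2 = 0 has no rational roots; quadratic formula: x = (12 ± √120)/6.
  ⇒ x = 2 - sqrt(30)/3 ≈ 0.1743, sqrt(30)/3 + 2 ≈ 3.8257

f''(x) = 12 - 6*x
Second-derivative test at each critical point:
  f''(0.1743) = 10.9545 > 0 → local minimum
  f''(3.8257) = -10.9545 < 0 → local maximum

Critical points: x = 2 - sqrt(30)/3 ≈ 0.1743 (local minimum); x = sqrt(30)/3 + 2 ≈ 3.8257 (local maximum)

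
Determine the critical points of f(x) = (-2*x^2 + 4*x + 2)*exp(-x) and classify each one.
f'(x) = 2*(x^2 - 4*x + 1)*exp(-x)

Solve f'(x) = 0:
  f'(x) = (2*x^2 - 8*x + 2)·exp(-x) and exp(-x) > 0 for every x, so f'(x) = 0 ⇔ 2*x^2 - 8*x + 2 = 0.
  Factor: 2*x^2 - 8*x + 2 = 2*(x^2 - 4*x + 1); x^2 - 4*x + 1 = 0 has no rational roots; quadratic formula: x = (4 ± √12)/2.
  ⇒ x = 2 - sqrt(3) ≈ 0.2679, sqrt(3) + 2 ≈ 3.7321

f''(x) = 2*(-x^2 + 6*x - 5)*exp(-x)
Second-derivative test at each critical point:
  f''(0.2679) = -5.2997 < 0 → local maximum
  f''(3.7321) = 0.1659 > 0 → local minimum

Critical points: x = 2 - sqrt(3) ≈ 0.2679 (local maximum); x = sqrt(3) + 2 ≈ 3.7321 (local minimum)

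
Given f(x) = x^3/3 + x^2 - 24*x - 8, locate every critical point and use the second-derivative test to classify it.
f'(x) = x^2 + 2*x - 24

Solve f'(x) = 0:
  Factor: x^2 + 2*x - 24 = (x - 4)*(x + 6) = 0.
  ⇒ x = -6, 4

f''(x) = 2*x + 2
Second-derivative test at each critical point:
  f''(-6) = -10 < 0 → local maximum
  f''(4) = 10 > 0 → local minimum

Critical points: x = -6 (local maximum); x = 4 (local minimum)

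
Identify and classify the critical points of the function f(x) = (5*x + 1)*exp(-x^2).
f'(x) = (-2*x*(5*x + 1) + 5)*exp(-x^2)

Solve f'(x) = 0:
  f'(x) = (-10*x^2 - 2*x + 5)·exp(-x^2) and exp(-x^2) > 0 for every x, so f'(x) = 0 ⇔ -10*x^2 - 2*x + 5 = 0.
  10*x^2 + 2*x - 5 = 0 has no rational roots; quadratic formula: x = (-2 ± √204)/20.
  ⇒ x = -sqrt(51)/10 - 1/10 ≈ -0.8141, -1/10 + sqrt(51)/10 ≈ 0.6141

f''(x) = 2*(2*x^2*(5*x + 1) - 15*x - 1)*exp(-x^2)
Second-derivative test at each critical point:
  f''(-0.8141) = 7.3613 > 0 → local minimum
  f''(0.6141) = -9.7952 < 0 → local maximum

Critical points: x = -sqrt(51)/10 - 1/10 ≈ -0.8141 (local minimum); x = -1/10 + sqrt(51)/10 ≈ 0.6141 (local maximum)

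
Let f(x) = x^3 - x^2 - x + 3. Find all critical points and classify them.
f'(x) = 3*x^2 - 2*x - 1

Solve f'(x) = 0:
  Factor: 3*x^2 - 2*x - 1 = (x - 1)*(3*x + 1) = 0.
  ⇒ x = -1/3, 1

f''(x) = 6*x - 2
Second-derivative test at each critical point:
  f''(-1/3) = -4 < 0 → local maximum
  f''(1) = 4 > 0 → local minimum

Critical points: x = -1/3 (local maximum); x = 1 (local minimum)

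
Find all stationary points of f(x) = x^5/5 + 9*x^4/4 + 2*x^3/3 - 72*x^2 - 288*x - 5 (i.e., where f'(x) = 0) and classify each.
f'(x) = x^4 + 9*x^3 + 2*x^2 - 144*x - 288

Solve f'(x) = 0:
  Factor: x^4 + 9*x^3 + 2*x^2 - 144*x - 288 = (x - 4)*(x + 3)*(x + 4)*(x + 6) = 0.
  ⇒ x = -6, -4, -3, 4

f''(x) = 4*x^3 + 27*x^2 + 4*x - 144
Second-derivative test at each critical point:
  f''(-6) = -60 < 0 → local maximum
  f''(-4) = 16 > 0 → local minimum
  f''(-3) = -21 < 0 → local maximum
  f''(4) = 560 > 0 → local minimum

Critical points: x = -6 (local maximum); x = -4 (local minimum); x = -3 (local maximum); x = 4 (local minimum)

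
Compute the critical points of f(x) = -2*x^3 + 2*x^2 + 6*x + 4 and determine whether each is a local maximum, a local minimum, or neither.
f'(x) = -6*x^2 + 4*x + 6

Solve f'(x) = 0:
  Factor: -6*x^2 + 4*x + 6 = -2*(3*x^2 - 2*x - 3); 3*x^2 - 2*x - 3 = 0 has no rational roots; quadratic formula: x = (2 ± √40)/6.
  ⇒ x = 1/3 - sqrt(10)/3 ≈ -0.7208, 1/3 + sqrt(10)/3 ≈ 1.3874

f''(x) = 4 - 12*x
Second-derivative test at each critical point:
  f''(-0.7208) = 12.6491 > 0 → local minimum
  f''(1.3874) = -12.6491 < 0 → local maximum

Critical points: x = 1/3 - sqrt(10)/3 ≈ -0.7208 (local minimum); x = 1/3 + sqrt(10)/3 ≈ 1.3874 (local maximum)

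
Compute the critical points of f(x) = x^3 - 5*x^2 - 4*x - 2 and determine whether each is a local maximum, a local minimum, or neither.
f'(x) = 3*x^2 - 10*x - 4

Solve f'(x) = 0:
  3*x^2 - 10*x - 4 = 0 has no rational roots; quadratic formula: x = (10 ± √148)/6.
  ⇒ x = 5/3 - sqrt(37)/3 ≈ -0.3609, 5/3 + sqrt(37)/3 ≈ 3.6943

f''(x) = 6*x - 10
Second-derivative test at each critical point:
  f''(-0.3609) = -12.1655 < 0 → local maximum
  f''(3.6943) = 12.1655 > 0 → local minimum

Critical points: x = 5/3 - sqrt(37)/3 ≈ -0.3609 (local maximum); x = 5/3 + sqrt(37)/3 ≈ 3.6943 (local minimum)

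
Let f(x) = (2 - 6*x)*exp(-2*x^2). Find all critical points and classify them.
f'(x) = 2*(4*x*(3*x - 1) - 3)*exp(-2*x^2)

Solve f'(x) = 0:
  f'(x) = (24*x^2 - 8*x - 6)·exp(-2*x^2) and exp(-2*x^2) > 0 for every x, so f'(x) = 0 ⇔ 24*x^2 - 8*x - 6 = 0.
  Factor: 24*x^2 - 8*x - 6 = 2*(12*x^2 - 4*x - 3); 12*x^2 - 4*x - 3 = 0 has no rational roots; quadratic formula: x = (4 ± √160)/24.
  ⇒ x = 1/6 - sqrt(10)/6 ≈ -0.3604, 1/6 + sqrt(10)/6 ≈ 0.6937

f''(x) = 8*(4*x^2*(1 - 3*x) + 9*x - 1)*exp(-2*x^2)
Second-derivative test at each critical point:
  f''(-0.3604) = -19.5112 < 0 → local maximum
  f''(0.6937) = 9.6626 > 0 → local minimum

Critical points: x = 1/6 - sqrt(10)/6 ≈ -0.3604 (local maximum); x = 1/6 + sqrt(10)/6 ≈ 0.6937 (local minimum)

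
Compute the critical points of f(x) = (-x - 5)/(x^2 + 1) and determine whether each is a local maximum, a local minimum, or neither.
f'(x) = (-x^2 + 2*x*(x + 5) - 1)/(x^2 + 1)^2

Solve f'(x) = 0:
  f'(x) = (x^2 + 10*x - 1)/(x^2 + 1)^2; the denominator is positive wherever f is defined, so f'(x) = 0 ⇔ x^2 + 10*x - 1 = 0.
  x^2 + 10*x - 1 = 0 has no rational roots; quadratic formula: x = (-10 ± √104)/2.
  ⇒ x = -sqrt(26) - 5 ≈ -10.0990, -5 + sqrt(26) ≈ 0.0990

f''(x) = 2*(-4*x^2*(x + 5) + (3*x + 5)*(x^2 + 1))/(x^2 + 1)^3
Second-derivative test at each critical point:
  f''(-10.0990) = -0.0010 < 0 → local maximum
  f''(0.0990) = 10.0010 > 0 → local minimum

Critical points: x = -sqrt(26) - 5 ≈ -10.0990 (local maximum); x = -5 + sqrt(26) ≈ 0.0990 (local minimum)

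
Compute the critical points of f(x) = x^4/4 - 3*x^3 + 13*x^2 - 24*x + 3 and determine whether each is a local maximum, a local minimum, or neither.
f'(x) = x^3 - 9*x^2 + 26*x - 24

Solve f'(x) = 0:
  Factor: x^3 - 9*x^2 + 26*x - 24 = (x - 4)*(x - 3)*(x - 2) = 0.
  ⇒ x = 2, 3, 4

f''(x) = 3*x^2 - 18*x + 26
Second-derivative test at each critical point:
  f''(2) = 2 > 0 → local minimum
  f''(3) = -1 < 0 → local maximum
  f''(4) = 2 > 0 → local minimum

Critical points: x = 2 (local minimum); x = 3 (local maximum); x = 4 (local minimum)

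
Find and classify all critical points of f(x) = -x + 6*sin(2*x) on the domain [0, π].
f'(x) = 12*cos(2*x) - 1

Solve f'(x) = 0 on [0, π]:
  f'(x) = 0 ⇔ cos(2*x) = 1/12, i.e. 2*x = ±arccos(1/12) + 2nπ; keep the solutions lying in [0, π].
  ⇒ x = acos(1/12)/2 ≈ 0.7437, pi - acos(1/12)/2 ≈ 2.3979

f''(x) = -24*sin(2*x)
Second-derivative test at each critical point:
  f''(0.7437) = -23.9165 < 0 → local maximum
  f''(2.3979) = 23.9165 > 0 → local minimum

Critical points: x = acos(1/12)/2 ≈ 0.7437 (local maximum); x = pi - acos(1/12)/2 ≈ 2.3979 (local minimum)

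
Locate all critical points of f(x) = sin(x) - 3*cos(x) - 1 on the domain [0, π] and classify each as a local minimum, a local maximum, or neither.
f'(x) = 3*sin(x) + cos(x)

Solve f'(x) = 0 on [0, π]:
  f'(x) = 0 ⇔ cos(x) = -3*sin(x) ⇔ tan(x) = -1/3, i.e. x = arctan(-1/3) + nπ; keep the solutions lying in [0, π].
  ⇒ x = pi - atan(1/3) ≈ 2.8198

f''(x) = -sin(x) + 3*cos(x)
Second-derivative test at each critical point:
  f''(2.8198) = -3.1623 < 0 → local maximum

Critical points: x = pi - atan(1/3) ≈ 2.8198 (local maximum)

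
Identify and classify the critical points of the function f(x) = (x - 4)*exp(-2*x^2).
f'(x) = (-4*x*(x - 4) + 1)*exp(-2*x^2)

Solve f'(x) = 0:
  f'(x) = (-4*x^2 + 16*x + 1)·exp(-2*x^2) and exp(-2*x^2) > 0 for every x, so f'(x) = 0 ⇔ -4*x^2 + 16*x + 1 = 0.
  4*x^2 - 16*x - 1 = 0 has no rational roots; quadratic formula: x = (16 ± √272)/8.
  ⇒ x = 2 - sqrt(17)/2 ≈ -0.0616, 2 + sqrt(17)/2 ≈ 4.0616

f''(x) = 4*(4*x^2*(x - 4) - 3*x + 4)*exp(-2*x^2)
Second-derivative test at each critical point:
  f''(-0.0616) = 16.3679 > 0 → local minimum
  f''(4.0616) = -7.742e-14 < 0 → local maximum

Critical points: x = 2 - sqrt(17)/2 ≈ -0.0616 (local minimum); x = 2 + sqrt(17)/2 ≈ 4.0616 (local maximum)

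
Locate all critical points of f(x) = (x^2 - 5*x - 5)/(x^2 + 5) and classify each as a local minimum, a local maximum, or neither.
f'(x) = 5*(x^2 + 4*x - 5)/(x^4 + 10*x^2 + 25)

Solve f'(x) = 0:
  f'(x) = 5*(x - 1)*(x + 5)/(x^2 + 5)^2; the denominator is positive wherever f is defined, so f'(x) = 0 ⇔ 5*x^2 + 20*x - 25 = 0.
  Factor: 5*x^2 + 20*x - 25 = 5*(x - 1)*(x + 5) = 0.
  ⇒ x = -5, 1

f''(x) = 10*(-x^3 - 6*x^2 + 15*x + 10)/(x^6 + 15*x^4 + 75*x^2 + 125)
Second-derivative test at each critical point:
  f''(-5) = -1/30 < 0 → local maximum
  f''(1) = 5/6 > 0 → local minimum

Critical points: x = -5 (local maximum); x = 1 (local minimum)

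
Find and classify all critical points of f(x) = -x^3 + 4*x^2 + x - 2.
f'(x) = -3*x^2 + 8*x + 1

Solve f'(x) = 0:
  3*x^2 - 8*x - 1 = 0 has no rational roots; quadratic formula: x = (8 ± √76)/6.
  ⇒ x = 4/3 - sqrt(19)/3 ≈ -0.1196, 4/3 + sqrt(19)/3 ≈ 2.7863

f''(x) = 8 - 6*x
Second-derivative test at each critical point:
  f''(-0.1196) = 8.7178 > 0 → local minimum
  f''(2.7863) = -8.7178 < 0 → local maximum

Critical points: x = 4/3 - sqrt(19)/3 ≈ -0.1196 (local minimum); x = 4/3 + sqrt(19)/3 ≈ 2.7863 (local maximum)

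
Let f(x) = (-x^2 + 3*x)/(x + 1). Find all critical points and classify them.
f'(x) = (-x^2 - 2*x + 3)/(x^2 + 2*x + 1)

Solve f'(x) = 0:
  f'(x) = -(x - 1)*(x + 3)/(x + 1)^2; the denominator is positive wherever f is defined, so f'(x) = 0 ⇔ -x^2 - 2*x + 3 = 0.
  Factor: -x^2 - 2*x + 3 = -(x - 1)*(x + 3) = 0.
  ⇒ x = -3, 1

f''(x) = -8/(x^3 + 3*x^2 + 3*x + 1)
Second-derivative test at each critical point:
  f''(-3) = 1 > 0 → local minimum
  f''(1) = -1 < 0 → local maximum

Critical points: x = -3 (local minimum); x = 1 (local maximum)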